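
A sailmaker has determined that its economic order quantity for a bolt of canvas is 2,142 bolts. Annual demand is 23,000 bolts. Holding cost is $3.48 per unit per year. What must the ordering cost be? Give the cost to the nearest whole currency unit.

S ≈ $347

The basic EOQ model gives Q* = √(2DS/H); rearrange for the unknown.
From Q* = √(2DS/H): S = Q*²H / (2D) = 2,142² × 3.48 / (2 × 23,000) = 347.1046.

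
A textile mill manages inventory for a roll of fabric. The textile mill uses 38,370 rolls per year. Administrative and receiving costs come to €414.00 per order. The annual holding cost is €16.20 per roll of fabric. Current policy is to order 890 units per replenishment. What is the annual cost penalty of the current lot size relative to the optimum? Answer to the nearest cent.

EOQ = √(2DS/H) = √(2 × 38,370 × 414 / 16.2) ≈ 1400.40.
Cost at Q* = (D/Q*)S + (Q*/2)H = √(2DSH) ≈ €22,686.56.
Cost at Q = 890: (38,370/890)×414 + (890/2)×16.2 = €17,848.52 + €7,209.00 = €25,057.52.
Excess = €25,057.52 − €22,686.56 = €2,370.96.

Extra cost ≈ €2,370.96 per year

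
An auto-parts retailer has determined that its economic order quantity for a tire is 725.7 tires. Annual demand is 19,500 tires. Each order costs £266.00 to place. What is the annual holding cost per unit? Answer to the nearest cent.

Invert the EOQ relation Q*² = 2DS/H.
From Q* = √(2DS/H): H = 2DS / Q*² = 2 × 19,500 × 266 / 725.7² = 19.6984.

H ≈ £19.70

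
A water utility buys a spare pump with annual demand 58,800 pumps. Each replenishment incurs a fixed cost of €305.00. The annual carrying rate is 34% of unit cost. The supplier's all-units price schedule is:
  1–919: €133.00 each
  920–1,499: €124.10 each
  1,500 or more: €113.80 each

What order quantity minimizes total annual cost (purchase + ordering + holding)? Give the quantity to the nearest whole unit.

Q* ≈ 1,500 pumps

Holding cost per unit per year at price C is H = 0.34·C.
Candidates are each tier's EOQ (if it falls in that tier) and each price-break quantity.
EOQ at €133.00 = 890.6 (feasible in tier 1): TC = 58,800×€133.00 + (58,800/890.6)×305 + (890.6/2)×0.34×€133.00 = €7,860,673.45.
EOQ at €124.10 = 922.0 (feasible in tier 2): TC = 58,800×€124.10 + (58,800/922.0)×305 + (922.0/2)×0.34×€124.10 = €7,335,982.63.
EOQ at €113.80 = 962.8 < 1500, so use break Q=1500: TC = 58,800×€113.80 + (58,800/1500.0)×305 + (1500.0/2)×0.34×€113.80 = €6,732,415.00.
Lowest total cost is €6,732,415.00 at Q = 1500.0.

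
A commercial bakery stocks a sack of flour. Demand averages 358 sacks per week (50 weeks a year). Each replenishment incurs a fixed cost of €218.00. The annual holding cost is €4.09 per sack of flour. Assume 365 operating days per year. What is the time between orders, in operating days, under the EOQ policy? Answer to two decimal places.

T ≈ 28.17 days

Annual demand D = 358 × 50 = 17,900.
The optimal lot size = √(2DS/H) = √(2 × 17,900 × 218 / 4.09) ≈ 1381.36.
Cycle time = Q*/D × 365 = 1381.36 / 17,900 × 365 ≈ 28.167 days.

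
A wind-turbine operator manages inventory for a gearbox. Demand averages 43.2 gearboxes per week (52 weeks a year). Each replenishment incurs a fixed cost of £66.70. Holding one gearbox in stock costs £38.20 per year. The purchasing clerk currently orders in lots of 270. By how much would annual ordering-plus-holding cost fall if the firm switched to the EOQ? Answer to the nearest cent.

Annual demand D = 43.2 × 52 = 2,246.4.
EOQ = √(2DS/H) = √(2 × 2,246.4 × 66.7 / 38.2) ≈ 88.57.
Cost at Q* = (D/Q*)S + (Q*/2)H = √(2DSH) ≈ £3,383.40.
Cost at Q = 270: (2,246.4/270)×66.7 + (270/2)×38.2 = £554.94 + £5,157.00 = £5,711.94.
Excess = £5,711.94 − £3,383.40 = £2,328.55.

Extra cost ≈ £2,328.55 per year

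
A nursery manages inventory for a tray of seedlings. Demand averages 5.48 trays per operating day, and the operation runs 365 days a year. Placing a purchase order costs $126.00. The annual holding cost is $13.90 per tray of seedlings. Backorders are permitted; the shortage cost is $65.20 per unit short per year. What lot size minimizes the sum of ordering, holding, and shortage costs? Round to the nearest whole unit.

Annual demand D = 5.48 × 365 = 2,000.2.
With planned backorders, Q* = √(2DS/H) · √((H+B)/B).
√(2DS/H) = √(2 × 2,000.2 × 126 / 13.9) = 190.427.
√((H+B)/B) = √((13.9+65.2)/65.2) = 1.1014.
Q* ≈ 209.746.

Q* ≈ 210 trays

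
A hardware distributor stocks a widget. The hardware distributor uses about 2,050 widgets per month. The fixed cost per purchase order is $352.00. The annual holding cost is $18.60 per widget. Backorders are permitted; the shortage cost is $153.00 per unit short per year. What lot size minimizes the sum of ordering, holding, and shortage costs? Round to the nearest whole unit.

Annual demand D = 2,050 × 12 = 24,600.
With planned backorders, Q* = √(2DS/H) · √((H+B)/B).
√(2DS/H) = √(2 × 24,600 × 352 / 18.6) = 964.934.
√((H+B)/B) = √((18.6+153)/153) = 1.0590.
Q* ≈ 1021.905.

Q* ≈ 1,022 widgets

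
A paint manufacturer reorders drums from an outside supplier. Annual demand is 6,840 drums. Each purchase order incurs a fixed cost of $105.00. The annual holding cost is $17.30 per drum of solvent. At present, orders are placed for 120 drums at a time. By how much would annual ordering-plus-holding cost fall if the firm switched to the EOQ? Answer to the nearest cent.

EOQ = √(2DS/H) = √(2 × 6,840 × 105 / 17.3) ≈ 288.15.
Cost at Q* = (D/Q*)S + (Q*/2)H = √(2DSH) ≈ $4,984.95.
Cost at Q = 120: (6,840/120)×105 + (120/2)×17.3 = $5,985.00 + $1,038.00 = $7,023.00.
Excess = $7,023.00 − $4,984.95 = $2,038.05.

Extra cost ≈ $2,038.05 per year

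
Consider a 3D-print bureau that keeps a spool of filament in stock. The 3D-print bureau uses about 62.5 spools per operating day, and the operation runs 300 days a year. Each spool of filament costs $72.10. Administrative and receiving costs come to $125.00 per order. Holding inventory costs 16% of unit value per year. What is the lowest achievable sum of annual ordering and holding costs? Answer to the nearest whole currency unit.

Annual demand D = 62.5 × 300 = 18,750.
Holding cost H = 0.16 × $72.10 = $11.5360 per unit per year.
The optimal lot size = √(2DS/H) = √(2 × 18,750 × 125 / 11.536) ≈ 637.45.
At Q*, ordering cost (D/Q*)S equals holding cost (Q*/2)H, each = √(DSH/2).
Minimum total = √(2DSH) = √(2 × 18,750 × 125 × 11.536) ≈ 7353.571.

TC* ≈ $7,354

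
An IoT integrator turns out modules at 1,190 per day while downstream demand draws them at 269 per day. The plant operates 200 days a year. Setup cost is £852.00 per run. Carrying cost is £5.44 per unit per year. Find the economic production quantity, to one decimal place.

Annual demand D = 269 × 200 = 53,800.
Production build-up factor (1 − d/p) = 1 − 269/1,190 = 0.7739.
Q* = √(2DS / (H(1 − d/p))) = √(2 × 53,800 × 852 / (5.44 × 0.7739)).
= √(91,675,200 / 4.2103) ≈ 4666.273.

Q* ≈ 4,666.3 modules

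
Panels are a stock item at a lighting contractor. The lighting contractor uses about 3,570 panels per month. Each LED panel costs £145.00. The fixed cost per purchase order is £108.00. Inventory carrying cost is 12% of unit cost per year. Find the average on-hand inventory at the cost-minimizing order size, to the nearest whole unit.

Average inventory ≈ 365 panels

Annual demand D = 3,570 × 12 = 42,840.
Holding cost H = 0.12 × £145.00 = £17.4000 per unit per year.
EOQ = √(2DS/H) = √(2 × 42,840 × 108 / 17.4) ≈ 729.25.
Average inventory = Q*/2 ≈ 729.25 / 2 = 364.625.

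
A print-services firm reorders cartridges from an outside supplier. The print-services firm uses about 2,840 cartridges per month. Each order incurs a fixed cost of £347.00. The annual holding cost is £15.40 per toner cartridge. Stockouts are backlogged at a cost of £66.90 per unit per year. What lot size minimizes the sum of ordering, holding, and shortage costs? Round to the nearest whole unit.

Annual demand D = 2,840 × 12 = 34,080.
With planned backorders, Q* = √(2DS/H) · √((H+B)/B).
√(2DS/H) = √(2 × 34,080 × 347 / 15.4) = 1239.279.
√((H+B)/B) = √((15.4+66.9)/66.9) = 1.1091.
Q* ≈ 1374.536.

Q* ≈ 1,375 cartridges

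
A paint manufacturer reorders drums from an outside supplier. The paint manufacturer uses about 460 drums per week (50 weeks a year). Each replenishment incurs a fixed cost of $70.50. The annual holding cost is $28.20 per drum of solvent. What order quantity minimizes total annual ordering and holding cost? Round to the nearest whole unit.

Q* ≈ 339 drums

Annual demand D = 460 × 50 = 23,000.
EOQ = √(2DS / H) = √(2 × 23,000 × 70.5 / 28.2).
= √(3,243,000 / 28.2) = √115,000 ≈ 339.116.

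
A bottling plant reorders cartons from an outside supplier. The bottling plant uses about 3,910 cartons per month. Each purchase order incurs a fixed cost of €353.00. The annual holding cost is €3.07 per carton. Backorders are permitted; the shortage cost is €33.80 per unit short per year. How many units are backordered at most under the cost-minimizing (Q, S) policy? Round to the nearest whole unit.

S* ≈ 286 cartons

Annual demand D = 3,910 × 12 = 46,920.
With planned backorders, Q* = √(2DS/H) · √((H+B)/B).
√(2DS/H) = √(2 × 46,920 × 353 / 3.07) = 3284.824.
√((H+B)/B) = √((3.07+33.8)/33.8) = 1.0444.
Q* ≈ 3430.760.
S* = Q* · H/(H+B) = 3430.760 × 3.07/36.87 ≈ 285.664.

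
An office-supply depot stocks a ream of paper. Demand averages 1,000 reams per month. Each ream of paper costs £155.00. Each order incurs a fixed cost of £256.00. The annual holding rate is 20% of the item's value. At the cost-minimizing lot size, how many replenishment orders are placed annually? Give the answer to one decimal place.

Annual demand D = 1,000 × 12 = 12,000.
Holding cost H = 0.20 × £155.00 = £31.0000 per unit per year.
The optimal lot size = √(2DS/H) = √(2 × 12,000 × 256 / 31) ≈ 445.19.
Orders per year = D / Q* = 12,000 / 445.19 ≈ 26.955.

N ≈ 27.0 orders per year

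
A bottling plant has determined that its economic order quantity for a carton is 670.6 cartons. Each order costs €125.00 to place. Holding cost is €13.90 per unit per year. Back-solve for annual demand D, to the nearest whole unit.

D ≈ 25,004 cartons per year

Squaring Q* = √(2DS/H) gives Q*² = 2DS/H.
From Q* = √(2DS/H): D = Q*²H / (2S) = 670.6² × 13.9 / (2 × 125) = 25003.562.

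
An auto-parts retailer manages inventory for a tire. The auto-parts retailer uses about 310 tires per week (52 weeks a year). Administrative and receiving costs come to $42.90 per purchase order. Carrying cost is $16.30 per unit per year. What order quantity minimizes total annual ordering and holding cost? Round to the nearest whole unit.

Annual demand D = 310 × 52 = 16,120.
EOQ = √(2DS / H) = √(2 × 16,120 × 42.9 / 16.3).
= √(1,383,096 / 16.3) = √84,852.5153 ≈ 291.295.

Q* ≈ 291 tires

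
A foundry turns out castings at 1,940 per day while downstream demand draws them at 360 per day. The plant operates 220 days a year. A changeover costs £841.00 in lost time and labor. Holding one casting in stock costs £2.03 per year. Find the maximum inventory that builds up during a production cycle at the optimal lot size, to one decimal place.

I_max ≈ 7,310.6 castings

Annual demand D = 360 × 220 = 79,200.
Production build-up factor (1 − d/p) = 1 − 360/1,940 = 0.8144.
Q* = √(2DS / (H(1 − d/p))) = √(2 × 79,200 × 841 / (2.03 × 0.8144)).
= √(133,214,400 / 1.6533) ≈ 8976.352.
Maximum inventory = Q*(1 − d/p) = 8976.352 × 0.8144 ≈ 7310.637.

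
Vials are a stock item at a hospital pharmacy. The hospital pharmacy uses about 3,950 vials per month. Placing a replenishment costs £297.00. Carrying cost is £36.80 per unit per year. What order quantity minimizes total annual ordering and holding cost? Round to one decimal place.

Annual demand D = 3,950 × 12 = 47,400.
EOQ = √(2DS / H) = √(2 × 47,400 × 297 / 36.8).
= √(28,155,600 / 36.8) = √765,097.8261 ≈ 874.699.

Q* ≈ 874.7 vials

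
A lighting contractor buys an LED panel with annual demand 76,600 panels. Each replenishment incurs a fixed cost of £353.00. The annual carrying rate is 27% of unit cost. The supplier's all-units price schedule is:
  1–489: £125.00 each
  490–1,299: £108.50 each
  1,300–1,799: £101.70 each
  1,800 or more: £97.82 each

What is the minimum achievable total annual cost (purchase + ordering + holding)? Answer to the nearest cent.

TC* ≈ £7,531,804.37

Holding cost per unit per year at price C is H = 0.27·C.
Candidates are each tier's EOQ (if it falls in that tier) and each price-break quantity.
Tier 1 (£125.00): EOQ = 1265.8 exceeds tier's upper bound 489, so this tier is dominated.
Tier 2 (£108.50): EOQ = 1358.7 exceeds tier's upper bound 1299, so this tier is dominated.
EOQ at £101.70 = 1403.4 (feasible in tier 3): TC = 76,600×£101.70 + (76,600/1403.4)×353 + (1403.4/2)×0.27×£101.70 = £7,828,755.33.
EOQ at £97.82 = 1430.9 < 1800, so use break Q=1800: TC = 76,600×£97.82 + (76,600/1800.0)×353 + (1800.0/2)×0.27×£97.82 = £7,531,804.37.
Lowest total cost among the candidates is at Q = 1800.0.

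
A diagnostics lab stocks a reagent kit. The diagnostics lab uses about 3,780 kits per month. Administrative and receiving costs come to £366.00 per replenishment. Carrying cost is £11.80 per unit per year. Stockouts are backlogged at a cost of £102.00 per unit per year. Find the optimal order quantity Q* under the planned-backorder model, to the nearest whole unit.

Annual demand D = 3,780 × 12 = 45,360.
With planned backorders, Q* = √(2DS/H) · √((H+B)/B).
√(2DS/H) = √(2 × 45,360 × 366 / 11.8) = 1677.456.
√((H+B)/B) = √((11.8+102)/102) = 1.0563.
Q* ≈ 1771.830.

Q* ≈ 1,772 kits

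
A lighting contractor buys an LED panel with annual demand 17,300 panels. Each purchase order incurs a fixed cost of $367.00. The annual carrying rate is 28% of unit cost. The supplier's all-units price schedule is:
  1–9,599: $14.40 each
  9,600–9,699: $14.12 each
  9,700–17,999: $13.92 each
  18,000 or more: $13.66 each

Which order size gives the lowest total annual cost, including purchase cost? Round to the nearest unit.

Q* ≈ 1,775 panels

Holding cost per unit per year at price C is H = 0.28·C.
For each price level, check whether its EOQ is feasible; otherwise the best quantity at that price is the breakpoint.
EOQ at $14.40 = 1774.6 (feasible in tier 1): TC = 17,300×$14.40 + (17,300/1774.6)×367 + (1774.6/2)×0.28×$14.40 = $256,275.36.
EOQ at $14.12 = 1792.2 < 9600, so use break Q=9600: TC = 17,300×$14.12 + (17,300/9600.0)×367 + (9600.0/2)×0.28×$14.12 = $263,914.64.
EOQ at $13.92 = 1805.0 < 9700, so use break Q=9700: TC = 17,300×$13.92 + (17,300/9700.0)×367 + (9700.0/2)×0.28×$13.92 = $260,373.91.
EOQ at $13.66 = 1822.1 < 18000, so use break Q=18000: TC = 17,300×$13.66 + (17,300/18000.0)×367 + (18000.0/2)×0.28×$13.66 = $271,093.93.
Lowest total cost is $256,275.36 at Q = 1774.6.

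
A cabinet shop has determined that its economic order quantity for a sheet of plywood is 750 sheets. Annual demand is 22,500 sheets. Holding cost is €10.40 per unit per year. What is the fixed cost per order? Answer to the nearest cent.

Squaring Q* = √(2DS/H) gives Q*² = 2DS/H.
From Q* = √(2DS/H): S = Q*²H / (2D) = 750² × 10.4 / (2 × 22,500) = 130.0000.

S ≈ €130.00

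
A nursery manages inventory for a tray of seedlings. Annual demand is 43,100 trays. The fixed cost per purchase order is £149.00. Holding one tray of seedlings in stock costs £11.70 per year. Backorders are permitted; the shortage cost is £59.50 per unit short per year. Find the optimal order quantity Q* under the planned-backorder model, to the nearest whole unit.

Q* ≈ 1,146 trays

With planned backorders, Q* = √(2DS/H) · √((H+B)/B).
√(2DS/H) = √(2 × 43,100 × 149 / 11.7) = 1047.741.
√((H+B)/B) = √((11.7+59.5)/59.5) = 1.0939.
Q* ≈ 1146.134.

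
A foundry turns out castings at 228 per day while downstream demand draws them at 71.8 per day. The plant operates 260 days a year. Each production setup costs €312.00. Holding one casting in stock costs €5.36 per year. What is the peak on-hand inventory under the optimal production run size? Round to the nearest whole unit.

Annual demand D = 71.8 × 260 = 18,668.
Production build-up factor (1 − d/p) = 1 − 71.8/228 = 0.6851.
Q* = √(2DS / (H(1 − d/p))) = √(2 × 18,668 × 312 / (5.36 × 0.6851)).
= √(11,648,832 / 3.6721) ≈ 1781.089.
Maximum inventory = Q*(1 − d/p) = 1781.089 × 0.6851 ≈ 1220.202.

I_max ≈ 1,220 castings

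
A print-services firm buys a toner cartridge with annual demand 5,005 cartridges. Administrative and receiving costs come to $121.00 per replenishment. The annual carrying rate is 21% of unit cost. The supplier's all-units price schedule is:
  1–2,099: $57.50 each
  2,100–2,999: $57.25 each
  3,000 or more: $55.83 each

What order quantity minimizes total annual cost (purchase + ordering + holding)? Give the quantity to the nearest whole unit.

Holding cost per unit per year at price C is H = 0.21·C.
Candidates are each tier's EOQ (if it falls in that tier) and each price-break quantity.
EOQ at $57.50 = 316.7 (feasible in tier 1): TC = 5,005×$57.50 + (5,005/316.7)×121 + (316.7/2)×0.21×$57.50 = $291,611.81.
EOQ at $57.25 = 317.4 < 2100, so use break Q=2100: TC = 5,005×$57.25 + (5,005/2100.0)×121 + (2100.0/2)×0.21×$57.25 = $299,448.26.
EOQ at $55.83 = 321.4 < 3000, so use break Q=3000: TC = 5,005×$55.83 + (5,005/3000.0)×121 + (3000.0/2)×0.21×$55.83 = $297,217.47.
Lowest total cost is $291,611.81 at Q = 316.7.

Q* ≈ 317 cartridges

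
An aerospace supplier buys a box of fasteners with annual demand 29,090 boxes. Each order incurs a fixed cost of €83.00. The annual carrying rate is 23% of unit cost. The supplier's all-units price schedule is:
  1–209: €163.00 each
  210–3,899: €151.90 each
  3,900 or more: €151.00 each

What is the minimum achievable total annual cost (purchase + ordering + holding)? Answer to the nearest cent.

TC* ≈ €4,431,759.79

Holding cost per unit per year at price C is H = 0.23·C.
For each price level, check whether its EOQ is feasible; otherwise the best quantity at that price is the breakpoint.
Tier 1 (€163.00): EOQ = 358.9 exceeds tier's upper bound 209, so this tier is dominated.
EOQ at €151.90 = 371.8 (feasible in tier 2): TC = 29,090×€151.90 + (29,090/371.8)×83 + (371.8/2)×0.23×€151.90 = €4,431,759.79.
EOQ at €151.00 = 372.9 < 3900, so use break Q=3900: TC = 29,090×€151.00 + (29,090/3900.0)×83 + (3900.0/2)×0.23×€151.00 = €4,460,932.59.
Lowest total cost among the candidates is at Q = 371.8.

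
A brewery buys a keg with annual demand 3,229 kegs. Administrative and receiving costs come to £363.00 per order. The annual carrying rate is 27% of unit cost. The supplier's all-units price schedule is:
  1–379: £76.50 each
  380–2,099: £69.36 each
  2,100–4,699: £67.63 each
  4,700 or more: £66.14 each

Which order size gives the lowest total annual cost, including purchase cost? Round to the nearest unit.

Q* ≈ 380 kegs

Holding cost per unit per year at price C is H = 0.27·C.
Candidates are each tier's EOQ (if it falls in that tier) and each price-break quantity.
EOQ at £76.50 = 336.9 (feasible in tier 1): TC = 3,229×£76.50 + (3,229/336.9)×363 + (336.9/2)×0.27×£76.50 = £253,976.99.
EOQ at £69.36 = 353.8 < 380, so use break Q=380: TC = 3,229×£69.36 + (3,229/380.0)×363 + (380.0/2)×0.27×£69.36 = £230,606.15.
EOQ at £67.63 = 358.3 < 2100, so use break Q=2100: TC = 3,229×£67.63 + (3,229/2100.0)×363 + (2100.0/2)×0.27×£67.63 = £238,108.53.
EOQ at £66.14 = 362.3 < 4700, so use break Q=4700: TC = 3,229×£66.14 + (3,229/4700.0)×363 + (4700.0/2)×0.27×£66.14 = £255,781.28.
Lowest total cost is £230,606.15 at Q = 380.0.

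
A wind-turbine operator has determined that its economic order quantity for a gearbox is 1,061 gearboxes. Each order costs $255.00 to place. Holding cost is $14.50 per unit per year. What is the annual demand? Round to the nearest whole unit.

Invert the EOQ relation Q*² = 2DS/H.
From Q* = √(2DS/H): D = Q*²H / (2S) = 1,061² × 14.5 / (2 × 255) = 32005.793.

D ≈ 32,006 gearboxes per year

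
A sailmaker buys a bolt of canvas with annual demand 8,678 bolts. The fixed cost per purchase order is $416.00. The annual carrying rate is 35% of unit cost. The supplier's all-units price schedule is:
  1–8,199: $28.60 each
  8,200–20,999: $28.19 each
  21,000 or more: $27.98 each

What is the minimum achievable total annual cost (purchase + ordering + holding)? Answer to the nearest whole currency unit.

TC* ≈ $256,692

Holding cost per unit per year at price C is H = 0.35·C.
For each price level, check whether its EOQ is feasible; otherwise the best quantity at that price is the breakpoint.
EOQ at $28.60 = 849.3 (feasible in tier 1): TC = 8,678×$28.60 + (8,678/849.3)×416 + (849.3/2)×0.35×$28.60 = $256,692.16.
EOQ at $28.19 = 855.4 < 8200, so use break Q=8200: TC = 8,678×$28.19 + (8,678/8200.0)×416 + (8200.0/2)×0.35×$28.19 = $285,525.72.
EOQ at $27.98 = 858.6 < 21000, so use break Q=21000: TC = 8,678×$27.98 + (8,678/21000.0)×416 + (21000.0/2)×0.35×$27.98 = $345,808.85.
Lowest total cost among the candidates is at Q = 849.3.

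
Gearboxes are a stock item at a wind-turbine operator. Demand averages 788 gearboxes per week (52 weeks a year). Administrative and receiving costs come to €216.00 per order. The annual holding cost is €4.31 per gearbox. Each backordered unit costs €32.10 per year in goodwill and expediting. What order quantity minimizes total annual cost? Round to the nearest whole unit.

Q* ≈ 2,158 gearboxes

Annual demand D = 788 × 52 = 40,976.
With planned backorders, Q* = √(2DS/H) · √((H+B)/B).
√(2DS/H) = √(2 × 40,976 × 216 / 4.31) = 2026.600.
√((H+B)/B) = √((4.31+32.1)/32.1) = 1.0650.
Q* ≈ 2158.370.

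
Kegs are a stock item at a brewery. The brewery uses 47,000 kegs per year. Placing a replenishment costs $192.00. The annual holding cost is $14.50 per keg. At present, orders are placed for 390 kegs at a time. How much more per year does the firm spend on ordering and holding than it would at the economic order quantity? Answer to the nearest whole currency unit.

Extra cost ≈ $9,789 per year

EOQ = √(2DS/H) = √(2 × 47,000 × 192 / 14.5) ≈ 1115.66.
Cost at Q* = (D/Q*)S + (Q*/2)H = √(2DSH) ≈ $16,177.02.
Cost at Q = 390: (47,000/390)×192 + (390/2)×14.5 = $23,138.46 + $2,827.50 = $25,965.96.
Excess = $25,965.96 − $16,177.02 = $9,788.94.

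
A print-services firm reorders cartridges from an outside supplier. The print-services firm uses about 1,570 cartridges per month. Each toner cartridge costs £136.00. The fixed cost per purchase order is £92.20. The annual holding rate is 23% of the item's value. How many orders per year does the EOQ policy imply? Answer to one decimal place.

Annual demand D = 1,570 × 12 = 18,840.
Holding cost H = 0.23 × £136.00 = £31.2800 per unit per year.
The optimal lot size = √(2DS/H) = √(2 × 18,840 × 92.2 / 31.28) ≈ 333.26.
Orders per year = D / Q* = 18,840 / 333.26 ≈ 56.532.

N ≈ 56.5 orders per year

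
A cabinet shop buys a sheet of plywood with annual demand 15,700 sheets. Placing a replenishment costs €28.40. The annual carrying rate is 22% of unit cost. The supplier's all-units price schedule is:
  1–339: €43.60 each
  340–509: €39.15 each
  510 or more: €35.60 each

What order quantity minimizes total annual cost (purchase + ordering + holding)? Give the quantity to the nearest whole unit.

Q* ≈ 510 sheets

Holding cost per unit per year at price C is H = 0.22·C.
Candidates are each tier's EOQ (if it falls in that tier) and each price-break quantity.
EOQ at €43.60 = 304.9 (feasible in tier 1): TC = 15,700×€43.60 + (15,700/304.9)×28.4 + (304.9/2)×0.22×€43.60 = €687,444.68.
EOQ at €39.15 = 321.8 < 340, so use break Q=340: TC = 15,700×€39.15 + (15,700/340.0)×28.4 + (340.0/2)×0.22×€39.15 = €617,430.62.
EOQ at €35.60 = 337.4 < 510, so use break Q=510: TC = 15,700×€35.60 + (15,700/510.0)×28.4 + (510.0/2)×0.22×€35.60 = €561,791.43.
Lowest total cost is €561,791.43 at Q = 510.0.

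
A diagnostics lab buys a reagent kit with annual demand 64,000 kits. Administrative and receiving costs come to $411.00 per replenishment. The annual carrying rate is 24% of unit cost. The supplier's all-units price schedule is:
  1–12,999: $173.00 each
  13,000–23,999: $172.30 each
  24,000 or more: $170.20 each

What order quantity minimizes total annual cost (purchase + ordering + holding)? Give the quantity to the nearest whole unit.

Q* ≈ 1,126 kits

Holding cost per unit per year at price C is H = 0.24·C.
Evaluate total cost at each tier's feasible EOQ or, if the EOQ is below the tier, at the tier's minimum quantity.
EOQ at $173.00 = 1125.6 (feasible in tier 1): TC = 64,000×$173.00 + (64,000/1125.6)×411 + (1125.6/2)×0.24×$173.00 = $11,118,736.33.
EOQ at $172.30 = 1127.9 < 13000, so use break Q=13000: TC = 64,000×$172.30 + (64,000/13000.0)×411 + (13000.0/2)×0.24×$172.30 = $11,298,011.38.
EOQ at $170.20 = 1134.9 < 24000, so use break Q=24000: TC = 64,000×$170.20 + (64,000/24000.0)×411 + (24000.0/2)×0.24×$170.20 = $11,384,072.00.
Lowest total cost is $11,118,736.33 at Q = 1125.6.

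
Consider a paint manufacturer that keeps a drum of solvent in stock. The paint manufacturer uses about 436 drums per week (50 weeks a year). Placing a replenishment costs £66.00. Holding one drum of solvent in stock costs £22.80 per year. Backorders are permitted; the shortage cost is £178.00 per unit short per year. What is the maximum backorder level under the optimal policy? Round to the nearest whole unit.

Annual demand D = 436 × 50 = 21,800.
With planned backorders, Q* = √(2DS/H) · √((H+B)/B).
√(2DS/H) = √(2 × 21,800 × 66 / 22.8) = 355.261.
√((H+B)/B) = √((22.8+178)/178) = 1.0621.
Q* ≈ 377.329.
S* = Q* · H/(H+B) = 377.329 × 22.8/200.8 ≈ 42.844.

S* ≈ 43 drums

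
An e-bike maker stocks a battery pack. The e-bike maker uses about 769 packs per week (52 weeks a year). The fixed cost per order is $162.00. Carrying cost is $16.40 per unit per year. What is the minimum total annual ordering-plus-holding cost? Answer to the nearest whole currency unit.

Annual demand D = 769 × 52 = 39,988.
Q* = √(2DS/H) = √(2 × 39,988 × 162 / 16.4) ≈ 888.82.
At Q*, ordering cost (D/Q*)S equals holding cost (Q*/2)H, each = √(DSH/2).
Minimum total = √(2DSH) = √(2 × 39,988 × 162 × 16.4) ≈ 14576.702.

TC* ≈ $14,577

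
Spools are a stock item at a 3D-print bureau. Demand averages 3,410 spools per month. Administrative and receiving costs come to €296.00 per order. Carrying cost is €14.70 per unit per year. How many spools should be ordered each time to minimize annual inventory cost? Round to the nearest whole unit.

Q* ≈ 1,284 spools

Annual demand D = 3,410 × 12 = 40,920.
EOQ = √(2DS / H) = √(2 × 40,920 × 296 / 14.7).
= √(24,224,640 / 14.7) = √1,647,934.6939 ≈ 1283.719.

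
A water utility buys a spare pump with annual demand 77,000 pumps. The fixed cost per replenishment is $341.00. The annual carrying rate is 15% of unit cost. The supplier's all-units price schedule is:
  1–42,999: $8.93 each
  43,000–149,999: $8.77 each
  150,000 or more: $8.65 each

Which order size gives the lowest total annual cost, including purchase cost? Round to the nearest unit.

Q* ≈ 6,261 pumps

Holding cost per unit per year at price C is H = 0.15·C.
Candidates are each tier's EOQ (if it falls in that tier) and each price-break quantity.
EOQ at $8.93 = 6261.3 (feasible in tier 1): TC = 77,000×$8.93 + (77,000/6261.3)×341 + (6261.3/2)×0.15×$8.93 = $695,997.04.
EOQ at $8.77 = 6318.2 < 43000, so use break Q=43000: TC = 77,000×$8.77 + (77,000/43000.0)×341 + (43000.0/2)×0.15×$8.77 = $704,183.88.
EOQ at $8.65 = 6361.9 < 150000, so use break Q=150000: TC = 77,000×$8.65 + (77,000/150000.0)×341 + (150000.0/2)×0.15×$8.65 = $763,537.55.
Lowest total cost is $695,997.04 at Q = 6261.3.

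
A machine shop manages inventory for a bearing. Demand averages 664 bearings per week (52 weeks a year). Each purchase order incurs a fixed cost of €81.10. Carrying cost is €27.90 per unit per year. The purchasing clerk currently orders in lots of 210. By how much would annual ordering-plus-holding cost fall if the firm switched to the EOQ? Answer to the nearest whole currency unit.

Annual demand D = 664 × 52 = 34,528.
EOQ = √(2DS/H) = √(2 × 34,528 × 81.1 / 27.9) ≈ 448.03.
Cost at Q* = (D/Q*)S + (Q*/2)H = √(2DSH) ≈ €12,500.09.
Cost at Q = 210: (34,528/210)×81.1 + (210/2)×27.9 = €13,334.38 + €2,929.50 = €16,263.88.
Excess = €16,263.88 − €12,500.09 = €3,763.79.

Extra cost ≈ €3,764 per year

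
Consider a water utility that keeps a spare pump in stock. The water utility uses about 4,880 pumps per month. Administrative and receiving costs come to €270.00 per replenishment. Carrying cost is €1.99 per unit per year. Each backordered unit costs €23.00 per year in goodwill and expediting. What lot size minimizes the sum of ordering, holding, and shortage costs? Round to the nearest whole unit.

Annual demand D = 4,880 × 12 = 58,560.
With planned backorders, Q* = √(2DS/H) · √((H+B)/B).
√(2DS/H) = √(2 × 58,560 × 270 / 1.99) = 3986.308.
√((H+B)/B) = √((1.99+23)/23) = 1.0424.
Q* ≈ 4155.182.

Q* ≈ 4,155 pumps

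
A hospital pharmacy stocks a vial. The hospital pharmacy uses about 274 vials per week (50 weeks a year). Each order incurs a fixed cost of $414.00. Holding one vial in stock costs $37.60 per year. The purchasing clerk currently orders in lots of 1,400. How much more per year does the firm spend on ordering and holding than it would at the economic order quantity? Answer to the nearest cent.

Extra cost ≈ $9,718.94 per year

Annual demand D = 274 × 50 = 13,700.
EOQ = √(2DS/H) = √(2 × 13,700 × 414 / 37.6) ≈ 549.26.
Cost at Q* = (D/Q*)S + (Q*/2)H = √(2DSH) ≈ $20,652.35.
Cost at Q = 1,400: (13,700/1,400)×414 + (1,400/2)×37.6 = $4,051.29 + $26,320.00 = $30,371.29.
Excess = $30,371.29 − $20,652.35 = $9,718.94.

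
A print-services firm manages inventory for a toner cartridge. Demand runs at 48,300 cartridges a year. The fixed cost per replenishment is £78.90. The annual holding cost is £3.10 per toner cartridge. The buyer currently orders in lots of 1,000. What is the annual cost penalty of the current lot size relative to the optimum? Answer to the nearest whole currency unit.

EOQ = √(2DS/H) = √(2 × 48,300 × 78.9 / 3.1) ≈ 1568.00.
Cost at Q* = (D/Q*)S + (Q*/2)H = √(2DSH) ≈ £4,860.80.
Cost at Q = 1,000: (48,300/1,000)×78.9 + (1,000/2)×3.1 = £3,810.87 + £1,550.00 = £5,360.87.
Excess = £5,360.87 − £4,860.80 = £500.07.

Extra cost ≈ £500 per year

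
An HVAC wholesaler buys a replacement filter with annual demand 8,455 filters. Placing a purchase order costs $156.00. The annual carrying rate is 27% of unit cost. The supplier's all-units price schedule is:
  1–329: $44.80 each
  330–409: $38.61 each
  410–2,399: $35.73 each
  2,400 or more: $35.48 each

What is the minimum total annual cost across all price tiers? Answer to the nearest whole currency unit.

TC* ≈ $307,142

Holding cost per unit per year at price C is H = 0.27·C.
For each price level, check whether its EOQ is feasible; otherwise the best quantity at that price is the breakpoint.
Tier 1 ($44.80): EOQ = 467.0 exceeds tier's upper bound 329, so this tier is dominated.
Tier 2 ($38.61): EOQ = 503.0 exceeds tier's upper bound 409, so this tier is dominated.
EOQ at $35.73 = 522.9 (feasible in tier 3): TC = 8,455×$35.73 + (8,455/522.9)×156 + (522.9/2)×0.27×$35.73 = $307,141.82.
EOQ at $35.48 = 524.8 < 2400, so use break Q=2400: TC = 8,455×$35.48 + (8,455/2400.0)×156 + (2400.0/2)×0.27×$35.48 = $312,028.49.
Lowest total cost among the candidates is at Q = 522.9.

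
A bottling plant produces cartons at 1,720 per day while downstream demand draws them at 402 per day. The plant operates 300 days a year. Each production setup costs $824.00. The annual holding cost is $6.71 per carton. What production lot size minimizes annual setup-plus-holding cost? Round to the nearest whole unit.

Q* ≈ 6,217 cartons

Annual demand D = 402 × 300 = 120,600.
Production build-up factor (1 − d/p) = 1 − 402/1,720 = 0.7663.
Q* = √(2DS / (H(1 − d/p))) = √(2 × 120,600 × 824 / (6.71 × 0.7663)).
= √(198,748,800 / 5.1417) ≈ 6217.238.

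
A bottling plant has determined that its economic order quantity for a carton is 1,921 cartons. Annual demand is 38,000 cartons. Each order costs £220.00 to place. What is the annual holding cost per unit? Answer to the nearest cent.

H ≈ £4.53

The basic EOQ model gives Q* = √(2DS/H); rearrange for the unknown.
From Q* = √(2DS/H): H = 2DS / Q*² = 2 × 38,000 × 220 / 1,921² = 4.5309.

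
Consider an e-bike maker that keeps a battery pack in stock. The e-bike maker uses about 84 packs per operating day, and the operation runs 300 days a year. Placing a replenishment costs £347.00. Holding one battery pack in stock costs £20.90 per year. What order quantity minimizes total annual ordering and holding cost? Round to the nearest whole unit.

Annual demand D = 84 × 300 = 25,200.
EOQ = √(2DS / H) = √(2 × 25,200 × 347 / 20.9).
= √(17,488,800 / 20.9) = √836,784.689 ≈ 914.759.

Q* ≈ 915 packs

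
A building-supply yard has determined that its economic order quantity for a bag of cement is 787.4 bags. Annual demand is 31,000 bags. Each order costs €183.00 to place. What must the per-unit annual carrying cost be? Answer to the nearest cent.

H ≈ €18.30

Squaring Q* = √(2DS/H) gives Q*² = 2DS/H.
From Q* = √(2DS/H): H = 2DS / Q*² = 2 × 31,000 × 183 / 787.4² = 18.3000.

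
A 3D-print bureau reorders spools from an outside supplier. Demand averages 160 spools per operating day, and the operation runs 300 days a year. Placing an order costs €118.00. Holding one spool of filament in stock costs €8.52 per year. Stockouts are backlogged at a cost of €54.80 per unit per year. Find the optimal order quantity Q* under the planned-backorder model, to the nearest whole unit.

Annual demand D = 160 × 300 = 48,000.
With planned backorders, Q* = √(2DS/H) · √((H+B)/B).
√(2DS/H) = √(2 × 48,000 × 118 / 8.52) = 1153.073.
√((H+B)/B) = √((8.52+54.8)/54.8) = 1.0749.
Q* ≈ 1239.473.

Q* ≈ 1,239 spools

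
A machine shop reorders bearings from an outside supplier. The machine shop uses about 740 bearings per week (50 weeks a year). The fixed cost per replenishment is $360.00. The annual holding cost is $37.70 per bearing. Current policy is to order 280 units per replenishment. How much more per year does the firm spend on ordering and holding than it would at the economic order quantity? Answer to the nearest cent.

Annual demand D = 740 × 50 = 37,000.
EOQ = √(2DS/H) = √(2 × 37,000 × 360 / 37.7) ≈ 840.61.
Cost at Q* = (D/Q*)S + (Q*/2)H = √(2DSH) ≈ $31,691.13.
Cost at Q = 280: (37,000/280)×360 + (280/2)×37.7 = $47,571.43 + $5,278.00 = $52,849.43.
Excess = $52,849.43 − $31,691.13 = $21,158.29.

Extra cost ≈ $21,158.29 per year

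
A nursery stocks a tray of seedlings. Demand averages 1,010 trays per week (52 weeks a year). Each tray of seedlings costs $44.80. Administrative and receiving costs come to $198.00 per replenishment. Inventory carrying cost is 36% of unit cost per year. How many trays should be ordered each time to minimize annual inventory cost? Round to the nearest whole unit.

Q* ≈ 1,136 trays

Annual demand D = 1,010 × 52 = 52,520.
Holding cost H = 0.36 × $44.80 = $16.1280 per unit per year.
EOQ = √(2DS / H) = √(2 × 52,520 × 198 / 16.128).
= √(20,797,920 / 16.128) = √1,289,553.5714 ≈ 1135.585.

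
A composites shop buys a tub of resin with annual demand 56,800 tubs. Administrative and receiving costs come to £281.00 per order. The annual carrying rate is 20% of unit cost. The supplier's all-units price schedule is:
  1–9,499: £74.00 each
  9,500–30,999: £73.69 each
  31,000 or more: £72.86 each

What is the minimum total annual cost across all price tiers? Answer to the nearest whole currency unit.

Holding cost per unit per year at price C is H = 0.20·C.
Evaluate total cost at each tier's feasible EOQ or, if the EOQ is below the tier, at the tier's minimum quantity.
EOQ at £74.00 = 1468.6 (feasible in tier 1): TC = 56,800×£74.00 + (56,800/1468.6)×281 + (1468.6/2)×0.20×£74.00 = £4,224,935.68.
EOQ at £73.69 = 1471.7 < 9500, so use break Q=9500: TC = 56,800×£73.69 + (56,800/9500.0)×281 + (9500.0/2)×0.20×£73.69 = £4,257,277.58.
EOQ at £72.86 = 1480.1 < 31000, so use break Q=31000: TC = 56,800×£72.86 + (56,800/31000.0)×281 + (31000.0/2)×0.20×£72.86 = £4,364,828.86.
Lowest total cost among the candidates is at Q = 1468.6.

TC* ≈ £4,224,936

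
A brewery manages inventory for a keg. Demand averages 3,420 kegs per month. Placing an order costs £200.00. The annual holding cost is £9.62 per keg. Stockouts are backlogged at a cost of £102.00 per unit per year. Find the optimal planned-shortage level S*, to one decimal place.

Annual demand D = 3,420 × 12 = 41,040.
With planned backorders, Q* = √(2DS/H) · √((H+B)/B).
√(2DS/H) = √(2 × 41,040 × 200 / 9.62) = 1306.310.
√((H+B)/B) = √((9.62+102)/102) = 1.0461.
Q* ≈ 1366.523.
S* = Q* · H/(H+B) = 1366.523 × 9.62/111.62 ≈ 117.774.

S* ≈ 117.8 kegs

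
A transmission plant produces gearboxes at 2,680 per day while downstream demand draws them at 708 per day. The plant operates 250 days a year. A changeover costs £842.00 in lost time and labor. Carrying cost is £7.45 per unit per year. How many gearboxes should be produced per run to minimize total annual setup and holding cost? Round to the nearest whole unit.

Q* ≈ 7,374 gearboxes

Annual demand D = 708 × 250 = 177,000.
Production build-up factor (1 − d/p) = 1 − 708/2,680 = 0.7358.
Q* = √(2DS / (H(1 − d/p))) = √(2 × 177,000 × 842 / (7.45 × 0.7358)).
= √(298,068,000 / 5.4819) ≈ 7373.836.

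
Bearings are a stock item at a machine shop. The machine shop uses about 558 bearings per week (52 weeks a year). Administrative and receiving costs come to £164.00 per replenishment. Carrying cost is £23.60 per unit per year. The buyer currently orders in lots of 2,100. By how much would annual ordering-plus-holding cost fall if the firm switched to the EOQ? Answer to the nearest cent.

Annual demand D = 558 × 52 = 29,016.
EOQ = √(2DS/H) = √(2 × 29,016 × 164 / 23.6) ≈ 635.04.
Cost at Q* = (D/Q*)S + (Q*/2)H = √(2DSH) ≈ £14,986.90.
Cost at Q = 2,100: (29,016/2,100)×164 + (2,100/2)×23.6 = £2,266.01 + £24,780.00 = £27,046.01.
Excess = £27,046.01 − £14,986.90 = £12,059.12.

Extra cost ≈ £12,059.12 per year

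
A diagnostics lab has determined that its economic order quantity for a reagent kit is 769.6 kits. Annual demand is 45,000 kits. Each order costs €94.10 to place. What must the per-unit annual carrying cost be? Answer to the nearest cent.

H ≈ €14.30

The basic EOQ model gives Q* = √(2DS/H); rearrange for the unknown.
From Q* = √(2DS/H): H = 2DS / Q*² = 2 × 45,000 × 94.1 / 769.6² = 14.2989.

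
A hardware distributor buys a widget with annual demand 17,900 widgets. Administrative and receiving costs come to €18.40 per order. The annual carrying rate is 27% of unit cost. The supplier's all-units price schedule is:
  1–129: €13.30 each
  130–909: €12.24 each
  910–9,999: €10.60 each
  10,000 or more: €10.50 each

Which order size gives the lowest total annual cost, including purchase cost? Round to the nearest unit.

Q* ≈ 910 widgets

Holding cost per unit per year at price C is H = 0.27·C.
Candidates are each tier's EOQ (if it falls in that tier) and each price-break quantity.
Tier 1 (€13.30): EOQ = 428.3 exceeds tier's upper bound 129, so this tier is dominated.
EOQ at €12.24 = 446.5 (feasible in tier 2): TC = 17,900×€12.24 + (17,900/446.5)×18.4 + (446.5/2)×0.27×€12.24 = €220,571.44.
EOQ at €10.60 = 479.8 < 910, so use break Q=910: TC = 17,900×€10.60 + (17,900/910.0)×18.4 + (910.0/2)×0.27×€10.60 = €191,404.14.
EOQ at €10.50 = 482.0 < 10000, so use break Q=10000: TC = 17,900×€10.50 + (17,900/10000.0)×18.4 + (10000.0/2)×0.27×€10.50 = €202,157.94.
Lowest total cost is €191,404.14 at Q = 910.0.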